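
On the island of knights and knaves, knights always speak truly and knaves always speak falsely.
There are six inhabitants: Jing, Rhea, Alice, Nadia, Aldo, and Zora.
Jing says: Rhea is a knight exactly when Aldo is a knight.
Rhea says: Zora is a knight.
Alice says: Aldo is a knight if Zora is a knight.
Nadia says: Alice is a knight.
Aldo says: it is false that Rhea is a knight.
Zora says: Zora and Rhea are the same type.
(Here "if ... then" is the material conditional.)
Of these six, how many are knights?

The unique consistent assignment is Jing=knave, Rhea=knight, Alice=knave, Nadia=knave, Aldo=knave, Zora=knight.
That has 2 knights.

2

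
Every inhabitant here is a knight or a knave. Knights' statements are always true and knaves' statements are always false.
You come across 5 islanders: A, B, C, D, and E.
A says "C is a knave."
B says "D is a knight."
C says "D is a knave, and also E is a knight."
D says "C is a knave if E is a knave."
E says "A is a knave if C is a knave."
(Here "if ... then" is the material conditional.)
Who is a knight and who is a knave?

A is a knight, B is a knight, C is a knave, D is a knight, and E is a knave.

Since A is a knight, "C is a knave" needs to be True, which holds.
As a knight, B's statement "D is a knight" should be True; it is.
C is a knave, so "D is a knave, and also E is a knight" must be False — and it is.
D is a knight; "C is a knave if E is a knave" is True, as required.
E is a knave; "A is a knave if C is a knave" is False, as required.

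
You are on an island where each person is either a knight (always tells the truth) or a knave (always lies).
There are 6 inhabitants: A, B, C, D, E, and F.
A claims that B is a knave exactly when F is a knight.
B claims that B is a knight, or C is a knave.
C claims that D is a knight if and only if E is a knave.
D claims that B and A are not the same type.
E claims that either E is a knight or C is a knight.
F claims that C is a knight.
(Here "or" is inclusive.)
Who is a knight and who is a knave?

A is a knight, and the claim "B is a knave exactly when F is a knight" is indeed True.
B (knight): "B is a knight, or C is a knave" — True. ✓
C (knave): "D is a knight if and only if E is a knave" — false. ✓
As a knave, D's statement "B and A are not the same type" should be false; it is.
E is a knave, so "either E is a knight or C is a knight" must be false — and it is.
F (knave): "C is a knight" — false. ✓

A is a knight, B is a knight, C is a knave, D is a knave, E is a knave, and F is a knave.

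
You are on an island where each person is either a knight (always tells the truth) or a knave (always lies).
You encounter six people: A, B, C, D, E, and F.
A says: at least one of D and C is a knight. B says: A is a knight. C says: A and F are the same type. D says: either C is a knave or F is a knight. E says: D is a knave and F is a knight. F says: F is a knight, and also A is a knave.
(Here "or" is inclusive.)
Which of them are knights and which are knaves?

Knights: A, B, and D. Knaves: C, E, and F.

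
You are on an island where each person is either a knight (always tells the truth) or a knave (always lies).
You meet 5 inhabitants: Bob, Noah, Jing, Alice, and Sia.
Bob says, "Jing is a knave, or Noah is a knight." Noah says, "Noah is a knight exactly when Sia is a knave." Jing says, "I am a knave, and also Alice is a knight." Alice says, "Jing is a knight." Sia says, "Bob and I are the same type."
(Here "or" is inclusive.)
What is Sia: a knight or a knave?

Consistent assignments: {Bob=knight, Noah=knight, Jing=knave, Alice=knave, Sia=knave}; {Bob=knight, Noah=knave, Jing=knave, Alice=knave, Sia=knave}
In every consistent assignment, Sia is a knave.

Sia is a knave.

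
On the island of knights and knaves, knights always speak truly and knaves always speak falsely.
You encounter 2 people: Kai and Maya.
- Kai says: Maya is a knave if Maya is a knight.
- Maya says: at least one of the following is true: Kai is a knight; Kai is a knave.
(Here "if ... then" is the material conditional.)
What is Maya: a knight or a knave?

Maya is a knight.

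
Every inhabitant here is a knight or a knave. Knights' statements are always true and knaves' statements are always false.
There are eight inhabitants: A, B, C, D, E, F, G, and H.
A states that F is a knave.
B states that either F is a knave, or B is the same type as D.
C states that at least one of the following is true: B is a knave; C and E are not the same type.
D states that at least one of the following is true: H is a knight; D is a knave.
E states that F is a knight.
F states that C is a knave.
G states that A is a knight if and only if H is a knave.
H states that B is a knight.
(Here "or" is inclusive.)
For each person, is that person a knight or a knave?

A is a knight, B is a knight, C is a knight, D is a knight, E is a knave, F is a knave, G is a knave, and H is a knight.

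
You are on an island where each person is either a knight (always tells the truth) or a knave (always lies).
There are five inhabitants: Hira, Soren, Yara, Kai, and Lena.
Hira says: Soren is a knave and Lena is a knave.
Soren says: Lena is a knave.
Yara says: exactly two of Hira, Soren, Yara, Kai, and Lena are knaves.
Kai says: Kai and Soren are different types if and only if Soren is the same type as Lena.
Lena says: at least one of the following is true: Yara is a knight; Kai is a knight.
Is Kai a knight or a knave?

Consistent assignments: {Hira=knave, Soren=knight, Yara=knave, Kai=knave, Lena=knave}
In every consistent assignment, Kai is a knave.

Kai is a knave.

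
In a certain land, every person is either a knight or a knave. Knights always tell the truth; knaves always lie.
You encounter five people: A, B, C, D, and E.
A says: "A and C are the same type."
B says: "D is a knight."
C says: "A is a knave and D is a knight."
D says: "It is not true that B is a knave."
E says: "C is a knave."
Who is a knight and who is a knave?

A is a knave, B is a knight, C is a knight, D is a knight, and E is a knave.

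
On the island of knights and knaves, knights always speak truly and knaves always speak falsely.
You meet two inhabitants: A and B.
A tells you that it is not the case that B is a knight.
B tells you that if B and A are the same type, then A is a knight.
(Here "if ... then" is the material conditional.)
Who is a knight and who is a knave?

Since A is a knave, "it is not the case that B is a knight" needs to be False, which holds.
Since B is a knight, "if B and A are the same type, then A is a knight" needs to be True, which holds.

A is a knave and B is a knight.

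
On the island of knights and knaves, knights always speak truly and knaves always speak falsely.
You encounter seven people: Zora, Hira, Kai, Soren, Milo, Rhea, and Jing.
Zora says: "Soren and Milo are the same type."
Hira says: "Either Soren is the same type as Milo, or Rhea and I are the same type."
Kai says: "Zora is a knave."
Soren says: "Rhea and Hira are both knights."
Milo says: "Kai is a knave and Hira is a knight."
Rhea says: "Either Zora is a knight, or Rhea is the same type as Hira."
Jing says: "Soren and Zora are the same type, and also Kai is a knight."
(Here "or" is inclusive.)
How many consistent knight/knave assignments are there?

2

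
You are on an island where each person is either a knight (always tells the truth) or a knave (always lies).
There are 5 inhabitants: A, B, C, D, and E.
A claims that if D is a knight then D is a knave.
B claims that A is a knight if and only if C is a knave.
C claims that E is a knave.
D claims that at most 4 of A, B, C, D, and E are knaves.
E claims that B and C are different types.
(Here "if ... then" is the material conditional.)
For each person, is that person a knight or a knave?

Suppose A is a knight. Then A's statement "if D is a knight then D is a knave" would have to be true. Checking the 16 ways to assign the others, none is consistent with every speaker.
(For instance, with B=knight, C=knight, D=knight, E=knave, A's claim "if D is a knight then D is a knave" comes out false where it would need to be true.)
So A must be a knave, making "if D is a knight then D is a knave" false. Taking A=knave, B=knight, C=knight, D=knight, E=knave, each remaining statement checks out:
  B (knight): "A is a knight if and only if C is a knave" — true. ✓
  C (knight): "E is a knave" — true. ✓
  D (knight): "at most 4 of A, B, C, D, and E are knaves" — true. ✓
  E (knave): "B and C are different types" — false. ✓
This is the unique consistent assignment.

A is a knave, B is a knight, C is a knight, D is a knight, and E is a knave.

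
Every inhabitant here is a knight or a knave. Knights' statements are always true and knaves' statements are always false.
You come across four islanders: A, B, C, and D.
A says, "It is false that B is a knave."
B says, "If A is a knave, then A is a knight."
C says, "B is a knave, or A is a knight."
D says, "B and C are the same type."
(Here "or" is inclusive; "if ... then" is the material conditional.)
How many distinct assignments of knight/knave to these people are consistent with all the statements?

2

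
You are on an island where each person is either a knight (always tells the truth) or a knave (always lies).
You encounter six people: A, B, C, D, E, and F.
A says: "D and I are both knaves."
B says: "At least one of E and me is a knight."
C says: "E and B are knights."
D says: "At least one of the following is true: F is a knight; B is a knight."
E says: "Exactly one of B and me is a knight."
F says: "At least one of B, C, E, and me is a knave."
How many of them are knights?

2

The unique consistent assignment is A=knave, B=knave, C=knave, D=knight, E=knave, F=knight.
That has 2 knights.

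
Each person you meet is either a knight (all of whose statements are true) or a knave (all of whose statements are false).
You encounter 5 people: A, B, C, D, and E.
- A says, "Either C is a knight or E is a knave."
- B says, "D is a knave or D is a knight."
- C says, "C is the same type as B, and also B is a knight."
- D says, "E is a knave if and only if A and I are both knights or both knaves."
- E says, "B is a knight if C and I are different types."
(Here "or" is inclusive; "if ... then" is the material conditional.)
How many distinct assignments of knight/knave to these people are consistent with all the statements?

2

Consistent assignments:
  A=knave, B=knight, C=knave, D=knight, E=knight
  A=knave, B=knight, C=knave, D=knave, E=knight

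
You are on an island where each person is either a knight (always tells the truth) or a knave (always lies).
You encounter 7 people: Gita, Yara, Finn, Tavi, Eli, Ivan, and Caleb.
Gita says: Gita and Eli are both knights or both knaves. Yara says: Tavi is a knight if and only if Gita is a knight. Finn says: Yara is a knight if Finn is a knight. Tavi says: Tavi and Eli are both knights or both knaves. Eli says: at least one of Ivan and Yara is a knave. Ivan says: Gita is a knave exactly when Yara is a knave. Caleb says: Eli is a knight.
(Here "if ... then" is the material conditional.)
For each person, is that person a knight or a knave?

Gita is a knave, Yara is a knight, Finn is a knight, Tavi is a knave, Eli is a knight, Ivan is a knave, and Caleb is a knight.

Gita is a knave; "Gita and Eli are both knights or both knaves" is false, as required.
Yara is a knight; "Tavi is a knight if and only if Gita is a knight" is true, as required.
Since Finn is a knight, "Yara is a knight if Finn is a knight" needs to be true, which holds.
Tavi (knave): "Tavi and Eli are both knights or both knaves" — false. ✓
Eli is a knight; "at least one of Ivan and Yara is a knave" is true, as required.
Ivan is a knave, and the claim "Gita is a knave exactly when Yara is a knave" is indeed false.
Since Caleb is a knight, "Eli is a knight" needs to be true, which holds.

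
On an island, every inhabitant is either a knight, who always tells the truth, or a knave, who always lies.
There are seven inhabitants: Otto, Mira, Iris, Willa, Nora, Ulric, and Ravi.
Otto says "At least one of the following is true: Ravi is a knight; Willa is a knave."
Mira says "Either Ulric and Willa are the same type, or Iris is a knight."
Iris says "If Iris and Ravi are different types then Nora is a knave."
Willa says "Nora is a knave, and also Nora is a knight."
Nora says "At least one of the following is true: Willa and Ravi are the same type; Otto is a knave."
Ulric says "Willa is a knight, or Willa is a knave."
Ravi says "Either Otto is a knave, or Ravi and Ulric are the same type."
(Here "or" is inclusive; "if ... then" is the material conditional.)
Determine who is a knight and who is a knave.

Otto is a knight, Mira is a knight, Iris is a knight, Willa is a knave, Nora is a knave, Ulric is a knight, and Ravi is a knight.

Otto is a knight, and the claim "at least one of the following is true: Ravi is a knight; Willa is a knave" is indeed True.
Mira (knight): "either Ulric and Willa are the same type, or Iris is a knight" — True. ✓
Since Iris is a knight, "if Iris and Ravi are different types then Nora is a knave" needs to be True, which holds.
Willa (knave): "Nora is a knave, and also Nora is a knight" — False. ✓
Since Nora is a knave, "at least one of the following is true: Willa and Ravi are the same type; Otto is a knave" needs to be False, which holds.
Ulric is a knight; "Willa is a knight, or Willa is a knave" is True, as required.
Ravi is a knight, so "either Otto is a knave, or Ravi and Ulric are the same type" must be True — and it is.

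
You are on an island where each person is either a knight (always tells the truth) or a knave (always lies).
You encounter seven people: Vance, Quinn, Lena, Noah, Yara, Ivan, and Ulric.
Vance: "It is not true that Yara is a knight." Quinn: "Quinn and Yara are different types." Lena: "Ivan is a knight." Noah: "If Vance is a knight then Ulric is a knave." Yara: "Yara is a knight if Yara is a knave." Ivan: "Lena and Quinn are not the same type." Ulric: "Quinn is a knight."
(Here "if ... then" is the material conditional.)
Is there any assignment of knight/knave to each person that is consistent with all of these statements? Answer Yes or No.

One consistent assignment: Vance=knight, Quinn=knave, Lena=knight, Noah=knight, Yara=knave, Ivan=knight, Ulric=knave.

Yes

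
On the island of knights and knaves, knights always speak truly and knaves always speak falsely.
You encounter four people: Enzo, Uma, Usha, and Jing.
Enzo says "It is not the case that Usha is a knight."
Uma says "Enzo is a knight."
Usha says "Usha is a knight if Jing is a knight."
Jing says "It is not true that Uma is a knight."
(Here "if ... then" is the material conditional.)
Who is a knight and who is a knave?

Enzo is a knave; "it is not the case that Usha is a knight" is false, as required.
Uma is a knave; "Enzo is a knight" is false, as required.
Usha (knight): "Usha is a knight if Jing is a knight" — true. ✓
Jing (knight): "it is not true that Uma is a knight" — true. ✓

Enzo is a knave, Uma is a knave, Usha is a knight, and Jing is a knight.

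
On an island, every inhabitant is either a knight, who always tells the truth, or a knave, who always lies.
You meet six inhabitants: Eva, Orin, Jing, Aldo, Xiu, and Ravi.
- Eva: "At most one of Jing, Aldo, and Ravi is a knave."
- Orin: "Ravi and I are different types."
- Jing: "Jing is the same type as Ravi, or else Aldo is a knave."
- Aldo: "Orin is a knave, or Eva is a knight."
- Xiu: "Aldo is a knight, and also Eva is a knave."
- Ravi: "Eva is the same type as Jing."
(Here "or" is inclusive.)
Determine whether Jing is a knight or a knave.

Consistent assignments: {Eva=knave, Orin=knight, Jing=knight, Aldo=knave, Xiu=knave, Ravi=knave}
In every consistent assignment, Jing is a knight.

Jing is a knight.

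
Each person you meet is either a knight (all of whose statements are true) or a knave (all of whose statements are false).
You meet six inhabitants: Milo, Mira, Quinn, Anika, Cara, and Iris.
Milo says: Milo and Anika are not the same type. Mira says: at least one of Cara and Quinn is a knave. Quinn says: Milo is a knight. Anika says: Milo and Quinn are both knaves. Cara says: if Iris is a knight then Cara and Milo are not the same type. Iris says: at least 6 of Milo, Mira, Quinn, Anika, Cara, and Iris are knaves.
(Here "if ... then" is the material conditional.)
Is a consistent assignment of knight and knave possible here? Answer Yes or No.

Yes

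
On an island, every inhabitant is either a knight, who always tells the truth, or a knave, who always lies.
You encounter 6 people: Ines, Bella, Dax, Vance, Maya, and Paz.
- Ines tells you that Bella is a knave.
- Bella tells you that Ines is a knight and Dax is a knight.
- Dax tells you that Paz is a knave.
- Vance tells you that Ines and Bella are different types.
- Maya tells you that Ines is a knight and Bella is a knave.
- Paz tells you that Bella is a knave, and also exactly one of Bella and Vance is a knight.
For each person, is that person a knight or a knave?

Ines is a knight, so "Bella is a knave" must be True — and it is.
Bella is a knave, and the claim "Ines is a knight and Dax is a knight" is indeed False.
As a knave, Dax's statement "Paz is a knave" should be False; it is.
Since Vance is a knight, "Ines and Bella are different types" needs to be True, which holds.
Maya (knight): "Ines is a knight and Bella is a knave" — True. ✓
Since Paz is a knight, "Bella is a knave, and also exactly one of Bella and Vance is a knight" needs to be True, which holds.

Ines is a knight, Bella is a knave, Dax is a knave, Vance is a knight, Maya is a knight, and Paz is a knight.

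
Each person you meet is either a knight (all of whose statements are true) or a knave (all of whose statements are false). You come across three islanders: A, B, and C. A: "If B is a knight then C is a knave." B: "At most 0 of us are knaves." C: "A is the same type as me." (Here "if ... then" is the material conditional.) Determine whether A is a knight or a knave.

Consistent assignments: {A=knight, B=knave, C=knight}; {A=knight, B=knave, C=knave}
In every consistent assignment, A is a knight.

A is a knight.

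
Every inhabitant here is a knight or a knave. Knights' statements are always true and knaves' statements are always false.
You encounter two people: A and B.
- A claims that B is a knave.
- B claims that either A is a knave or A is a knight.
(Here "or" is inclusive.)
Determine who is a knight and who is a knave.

A is a knave and B is a knight.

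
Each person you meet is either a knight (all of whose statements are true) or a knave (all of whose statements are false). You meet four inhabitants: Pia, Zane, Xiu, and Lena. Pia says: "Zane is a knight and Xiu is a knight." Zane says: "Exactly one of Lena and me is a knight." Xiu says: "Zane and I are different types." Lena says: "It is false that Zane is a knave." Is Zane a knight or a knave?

Consistent assignments: {Pia=knave, Zane=knave, Xiu=knight, Lena=knave}; {Pia=knave, Zane=knave, Xiu=knave, Lena=knave}
In every consistent assignment, Zane is a knave.

Zane is a knave.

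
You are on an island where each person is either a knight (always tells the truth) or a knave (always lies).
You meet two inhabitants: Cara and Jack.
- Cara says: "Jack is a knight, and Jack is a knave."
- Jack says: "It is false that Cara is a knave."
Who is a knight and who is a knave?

Cara is a knave and Jack is a knave.

Cara is a knave, and the claim "Jack is a knight, and Jack is a knave" is indeed False.
Since Jack is a knave, "it is false that Cara is a knave" needs to be False, which holds.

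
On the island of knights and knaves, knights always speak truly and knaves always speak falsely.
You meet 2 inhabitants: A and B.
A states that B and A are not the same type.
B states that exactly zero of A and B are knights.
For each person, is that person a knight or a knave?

Since A is a knight, "B and A are not the same type" needs to be True, which holds.
B is a knave, and the claim "exactly zero of A and B are knights" is indeed false.

A is a knight and B is a knave.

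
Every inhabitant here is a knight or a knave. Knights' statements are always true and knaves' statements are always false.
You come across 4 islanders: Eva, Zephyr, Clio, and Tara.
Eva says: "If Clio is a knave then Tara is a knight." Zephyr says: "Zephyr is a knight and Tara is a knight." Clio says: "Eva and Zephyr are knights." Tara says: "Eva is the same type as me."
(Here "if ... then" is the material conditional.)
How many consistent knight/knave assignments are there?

2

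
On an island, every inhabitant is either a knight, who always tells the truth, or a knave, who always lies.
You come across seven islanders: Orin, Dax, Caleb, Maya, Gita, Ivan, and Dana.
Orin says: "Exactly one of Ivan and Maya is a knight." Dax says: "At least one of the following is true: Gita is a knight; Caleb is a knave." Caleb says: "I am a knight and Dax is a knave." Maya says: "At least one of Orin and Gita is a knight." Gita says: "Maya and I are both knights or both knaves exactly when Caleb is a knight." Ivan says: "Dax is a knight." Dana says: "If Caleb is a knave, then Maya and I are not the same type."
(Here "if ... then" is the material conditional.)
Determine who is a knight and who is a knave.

Orin is a knight, Dax is a knave, Caleb is a knight, Maya is a knight, Gita is a knave, Ivan is a knave, and Dana is a knight.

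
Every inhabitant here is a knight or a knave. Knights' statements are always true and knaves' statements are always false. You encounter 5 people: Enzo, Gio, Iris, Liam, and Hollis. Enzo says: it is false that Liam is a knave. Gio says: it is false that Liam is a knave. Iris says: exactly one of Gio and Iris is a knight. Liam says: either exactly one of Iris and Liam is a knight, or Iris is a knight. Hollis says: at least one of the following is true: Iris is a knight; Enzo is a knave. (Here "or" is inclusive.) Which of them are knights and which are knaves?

Enzo is a knave, Gio is a knave, Iris is a knave, Liam is a knave, and Hollis is a knight.

Enzo is a knave, so "it is false that Liam is a knave" must be false — and it is.
Gio is a knave, and the claim "it is false that Liam is a knave" is indeed false.
Iris (knave): "exactly one of Gio and Iris is a knight" — false. ✓
Liam is a knave, so "either exactly one of Iris and Liam is a knight, or Iris is a knight" must be false — and it is.
Since Hollis is a knight, "at least one of the following is true: Iris is a knight; Enzo is a knave" needs to be True, which holds.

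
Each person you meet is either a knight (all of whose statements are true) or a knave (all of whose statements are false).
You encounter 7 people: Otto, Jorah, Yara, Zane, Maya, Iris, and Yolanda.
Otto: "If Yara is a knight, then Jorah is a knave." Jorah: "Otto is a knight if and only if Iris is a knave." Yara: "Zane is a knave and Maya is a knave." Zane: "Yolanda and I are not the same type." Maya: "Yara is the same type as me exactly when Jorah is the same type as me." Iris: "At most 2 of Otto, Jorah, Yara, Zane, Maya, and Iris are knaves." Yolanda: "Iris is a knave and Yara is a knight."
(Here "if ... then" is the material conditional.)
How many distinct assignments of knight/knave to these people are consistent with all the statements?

Consistent assignments:
  Otto=knight, Jorah=knight, Yara=knave, Zane=knight, Maya=knave, Iris=knave, Yolanda=knave
  Otto=knight, Jorah=knave, Yara=knave, Zane=knight, Maya=knight, Iris=knight, Yolanda=knave

2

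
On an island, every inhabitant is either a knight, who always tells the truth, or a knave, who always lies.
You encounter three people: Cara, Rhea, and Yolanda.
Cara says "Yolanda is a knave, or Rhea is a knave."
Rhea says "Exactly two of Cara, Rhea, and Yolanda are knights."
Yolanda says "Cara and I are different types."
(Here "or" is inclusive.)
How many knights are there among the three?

2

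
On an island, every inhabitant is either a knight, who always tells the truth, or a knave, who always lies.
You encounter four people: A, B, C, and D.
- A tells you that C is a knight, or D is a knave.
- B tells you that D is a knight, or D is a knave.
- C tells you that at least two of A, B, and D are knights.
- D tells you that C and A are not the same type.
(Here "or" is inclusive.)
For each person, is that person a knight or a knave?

A is a knight, B is a knight, C is a knight, and D is a knave.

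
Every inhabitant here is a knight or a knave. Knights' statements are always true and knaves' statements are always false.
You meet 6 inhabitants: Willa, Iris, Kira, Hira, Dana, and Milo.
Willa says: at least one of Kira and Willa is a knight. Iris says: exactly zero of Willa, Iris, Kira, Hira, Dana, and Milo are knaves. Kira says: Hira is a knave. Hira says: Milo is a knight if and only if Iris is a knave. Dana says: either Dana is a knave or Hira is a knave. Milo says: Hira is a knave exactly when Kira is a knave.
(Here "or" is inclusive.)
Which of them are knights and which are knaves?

Willa is a knight, and the claim "at least one of Kira and Willa is a knight" is indeed true.
Iris is a knave; "exactly zero of Willa, Iris, Kira, Hira, Dana, and Milo are knaves" is false, as required.
Kira is a knight, and the claim "Hira is a knave" is indeed true.
Hira is a knave, and the claim "Milo is a knight if and only if Iris is a knave" is indeed false.
Since Dana is a knight, "either Dana is a knave or Hira is a knave" needs to be true, which holds.
Milo is a knave, and the claim "Hira is a knave exactly when Kira is a knave" is indeed false.

Willa is a knight, Iris is a knave, Kira is a knight, Hira is a knave, Dana is a knight, and Milo is a knave.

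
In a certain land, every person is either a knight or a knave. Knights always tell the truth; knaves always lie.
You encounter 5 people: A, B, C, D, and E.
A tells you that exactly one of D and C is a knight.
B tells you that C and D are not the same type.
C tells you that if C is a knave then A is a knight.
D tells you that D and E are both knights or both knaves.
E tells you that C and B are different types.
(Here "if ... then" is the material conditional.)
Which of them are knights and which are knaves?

A is a knave; "exactly one of D and C is a knight" is false, as required.
Since B is a knave, "C and D are not the same type" needs to be false, which holds.
As a knight, C's statement "if C is a knave then A is a knight" should be True; it is.
D (knight): "D and E are both knights or both knaves" — True. ✓
E (knight): "C and B are different types" — True. ✓

Knights: C, D, and E. Knaves: A and B.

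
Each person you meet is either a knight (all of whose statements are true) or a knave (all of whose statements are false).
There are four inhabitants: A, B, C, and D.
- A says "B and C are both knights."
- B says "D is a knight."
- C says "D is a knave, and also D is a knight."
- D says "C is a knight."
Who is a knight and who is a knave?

A is a knave, B is a knave, C is a knave, and D is a knave.

A is a knave, and the claim "B and C are both knights" is indeed false.
Since B is a knave, "D is a knight" needs to be false, which holds.
As a knave, C's statement "D is a knave, and also D is a knight" should be false; it is.
D is a knave, and the claim "C is a knight" is indeed false.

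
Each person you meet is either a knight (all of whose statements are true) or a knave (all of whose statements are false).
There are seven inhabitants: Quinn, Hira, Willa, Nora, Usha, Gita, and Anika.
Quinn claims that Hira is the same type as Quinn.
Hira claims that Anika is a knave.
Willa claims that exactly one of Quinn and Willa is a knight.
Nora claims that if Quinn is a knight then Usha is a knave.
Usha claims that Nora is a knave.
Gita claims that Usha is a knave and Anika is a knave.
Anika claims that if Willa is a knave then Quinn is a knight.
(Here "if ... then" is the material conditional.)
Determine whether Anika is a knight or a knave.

Consistent assignments: {Quinn=knave, Hira=knight, Willa=knave, Nora=knight, Usha=knave, Gita=knight, Anika=knave}
In every consistent assignment, Anika is a knave.

Anika is a knave.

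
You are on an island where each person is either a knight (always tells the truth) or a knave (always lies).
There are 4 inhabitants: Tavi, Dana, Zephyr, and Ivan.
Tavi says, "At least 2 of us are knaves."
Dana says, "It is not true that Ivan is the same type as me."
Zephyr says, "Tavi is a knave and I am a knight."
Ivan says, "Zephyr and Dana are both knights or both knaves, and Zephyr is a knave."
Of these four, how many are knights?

2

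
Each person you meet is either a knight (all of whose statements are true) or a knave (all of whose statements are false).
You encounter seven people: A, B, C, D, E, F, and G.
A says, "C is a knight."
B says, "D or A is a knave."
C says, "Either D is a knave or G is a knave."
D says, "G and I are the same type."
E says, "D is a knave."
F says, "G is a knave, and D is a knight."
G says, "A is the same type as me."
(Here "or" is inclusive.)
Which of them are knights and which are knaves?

Knights: A, B, C, E, and G. Knaves: D and F.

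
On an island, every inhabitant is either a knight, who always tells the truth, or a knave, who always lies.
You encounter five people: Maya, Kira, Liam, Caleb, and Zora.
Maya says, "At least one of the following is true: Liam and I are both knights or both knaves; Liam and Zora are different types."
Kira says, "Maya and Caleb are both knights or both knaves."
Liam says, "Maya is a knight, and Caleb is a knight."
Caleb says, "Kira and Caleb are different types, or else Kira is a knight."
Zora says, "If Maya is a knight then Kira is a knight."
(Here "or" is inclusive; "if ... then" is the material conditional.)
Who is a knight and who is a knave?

Maya is a knight, so "at least one of the following is true: Liam and I are both knights or both knaves; Liam and Zora are different types" must be True — and it is.
Kira is a knight, so "Maya and Caleb are both knights or both knaves" must be True — and it is.
Liam is a knight, so "Maya is a knight, and Caleb is a knight" must be True — and it is.
Caleb (knight): "Kira and Caleb are different types, or else Kira is a knight" — True. ✓
Zora is a knight; "if Maya is a knight then Kira is a knight" is True, as required.

Maya is a knight, Kira is a knight, Liam is a knight, Caleb is a knight, and Zora is a knight.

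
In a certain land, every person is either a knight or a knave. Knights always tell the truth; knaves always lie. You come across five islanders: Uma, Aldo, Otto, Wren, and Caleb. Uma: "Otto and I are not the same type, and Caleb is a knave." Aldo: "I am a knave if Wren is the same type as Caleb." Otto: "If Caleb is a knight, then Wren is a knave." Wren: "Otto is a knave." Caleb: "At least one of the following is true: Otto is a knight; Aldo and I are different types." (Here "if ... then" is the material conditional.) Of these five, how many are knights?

3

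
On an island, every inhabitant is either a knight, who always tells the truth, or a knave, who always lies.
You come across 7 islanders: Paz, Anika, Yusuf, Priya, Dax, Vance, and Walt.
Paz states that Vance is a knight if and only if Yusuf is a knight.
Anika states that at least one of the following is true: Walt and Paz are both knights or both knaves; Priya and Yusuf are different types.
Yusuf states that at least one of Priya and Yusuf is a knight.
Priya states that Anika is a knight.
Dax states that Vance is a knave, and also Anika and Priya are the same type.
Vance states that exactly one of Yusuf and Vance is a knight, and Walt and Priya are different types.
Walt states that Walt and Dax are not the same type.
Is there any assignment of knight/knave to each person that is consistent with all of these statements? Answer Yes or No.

One consistent assignment: Paz=knave, Anika=knave, Yusuf=knave, Priya=knave, Dax=knave, Vance=knight, Walt=knight.

Yes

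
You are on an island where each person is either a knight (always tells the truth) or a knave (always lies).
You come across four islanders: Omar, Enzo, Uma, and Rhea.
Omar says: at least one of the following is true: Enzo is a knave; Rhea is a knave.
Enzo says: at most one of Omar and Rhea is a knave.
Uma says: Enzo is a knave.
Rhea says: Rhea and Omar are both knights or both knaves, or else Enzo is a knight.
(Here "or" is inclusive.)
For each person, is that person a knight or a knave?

Omar is a knave, Enzo is a knight, Uma is a knave, and Rhea is a knight.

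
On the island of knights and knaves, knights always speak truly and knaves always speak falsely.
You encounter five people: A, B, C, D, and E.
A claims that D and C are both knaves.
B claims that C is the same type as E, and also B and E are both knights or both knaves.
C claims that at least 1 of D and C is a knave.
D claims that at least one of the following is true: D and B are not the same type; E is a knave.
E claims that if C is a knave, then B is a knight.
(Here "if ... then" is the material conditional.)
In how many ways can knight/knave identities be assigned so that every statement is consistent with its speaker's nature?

Consistent assignments:
  A=knave, B=knave, C=knight, D=knave, E=knight

1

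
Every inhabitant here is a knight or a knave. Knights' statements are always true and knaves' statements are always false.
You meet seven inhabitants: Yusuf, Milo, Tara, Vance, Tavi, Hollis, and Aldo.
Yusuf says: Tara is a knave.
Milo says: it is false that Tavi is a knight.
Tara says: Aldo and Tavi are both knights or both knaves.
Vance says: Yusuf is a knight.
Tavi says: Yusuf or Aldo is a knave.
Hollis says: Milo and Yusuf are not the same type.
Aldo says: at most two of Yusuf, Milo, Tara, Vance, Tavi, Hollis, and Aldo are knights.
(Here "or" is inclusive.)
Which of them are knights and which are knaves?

As a knight, Yusuf's statement "Tara is a knave" should be true; it is.
As a knave, Milo's statement "it is false that Tavi is a knight" should be False; it is.
Tara is a knave, so "Aldo and Tavi are both knights or both knaves" must be False — and it is.
Vance is a knight, so "Yusuf is a knight" must be true — and it is.
Tavi is a knight; "Yusuf or Aldo is a knave" is true, as required.
Hollis is a knight, so "Milo and Yusuf are not the same type" must be true — and it is.
Aldo is a knave, so "at most two of Yusuf, Milo, Tara, Vance, Tavi, Hollis, and Aldo are knights" must be False — and it is.

Knights: Yusuf, Vance, Tavi, and Hollis. Knaves: Milo, Tara, and Aldo.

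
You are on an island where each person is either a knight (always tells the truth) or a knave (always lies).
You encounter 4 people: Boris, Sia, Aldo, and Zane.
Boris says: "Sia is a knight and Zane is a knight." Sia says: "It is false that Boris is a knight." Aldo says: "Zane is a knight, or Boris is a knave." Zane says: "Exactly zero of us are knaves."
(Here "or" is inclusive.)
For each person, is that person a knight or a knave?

Boris is a knave, Sia is a knight, Aldo is a knight, and Zane is a knave.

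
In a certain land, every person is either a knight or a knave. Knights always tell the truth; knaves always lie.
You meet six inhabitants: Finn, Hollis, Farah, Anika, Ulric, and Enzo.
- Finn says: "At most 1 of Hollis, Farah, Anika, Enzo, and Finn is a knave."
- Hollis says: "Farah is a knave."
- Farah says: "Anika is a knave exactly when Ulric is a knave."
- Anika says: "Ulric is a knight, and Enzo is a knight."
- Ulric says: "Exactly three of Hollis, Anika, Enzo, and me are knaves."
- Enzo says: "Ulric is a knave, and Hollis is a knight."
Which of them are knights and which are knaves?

Finn is a knave, Hollis is a knave, Farah is a knight, Anika is a knave, Ulric is a knave, and Enzo is a knave.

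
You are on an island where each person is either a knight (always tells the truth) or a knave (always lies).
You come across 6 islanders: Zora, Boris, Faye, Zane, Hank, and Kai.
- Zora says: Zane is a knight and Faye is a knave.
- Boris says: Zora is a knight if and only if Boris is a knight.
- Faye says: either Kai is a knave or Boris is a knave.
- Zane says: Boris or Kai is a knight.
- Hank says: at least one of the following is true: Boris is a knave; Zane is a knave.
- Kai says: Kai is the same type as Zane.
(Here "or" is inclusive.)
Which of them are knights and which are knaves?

Zora is a knight, Boris is a knight, Faye is a knave, Zane is a knight, Hank is a knave, and Kai is a knight.

Zora is a knight; "Zane is a knight and Faye is a knave" is True, as required.
Boris is a knight, and the claim "Zora is a knight if and only if Boris is a knight" is indeed True.
Faye is a knave, and the claim "either Kai is a knave or Boris is a knave" is indeed false.
Zane is a knight, so "Boris or Kai is a knight" must be True — and it is.
As a knave, Hank's statement "at least one of the following is true: Boris is a knave; Zane is a knave" should be false; it is.
As a knight, Kai's statement "Kai is the same type as Zane" should be True; it is.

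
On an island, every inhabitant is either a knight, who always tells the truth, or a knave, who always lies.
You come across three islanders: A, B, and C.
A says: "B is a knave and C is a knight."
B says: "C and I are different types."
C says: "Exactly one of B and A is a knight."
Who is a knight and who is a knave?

Suppose A is a knight. Then A's statement "B is a knave and C is a knight" would have to be true. Checking the 4 ways to assign the others, none is consistent with every speaker.
(For instance, with B=knave, C=knave, A's claim "B is a knave and C is a knight" comes out false where it would need to be true.)
So A must be a knave, making "B is a knave and C is a knight" false. Taking A=knave, B=knave, C=knave, each remaining statement checks out:
  B (knave): "C and I are different types" — false. ✓
  C (knave): "exactly one of B and A is a knight" — false. ✓
This is the unique consistent assignment.

A is a knave, B is a knave, and C is a knave.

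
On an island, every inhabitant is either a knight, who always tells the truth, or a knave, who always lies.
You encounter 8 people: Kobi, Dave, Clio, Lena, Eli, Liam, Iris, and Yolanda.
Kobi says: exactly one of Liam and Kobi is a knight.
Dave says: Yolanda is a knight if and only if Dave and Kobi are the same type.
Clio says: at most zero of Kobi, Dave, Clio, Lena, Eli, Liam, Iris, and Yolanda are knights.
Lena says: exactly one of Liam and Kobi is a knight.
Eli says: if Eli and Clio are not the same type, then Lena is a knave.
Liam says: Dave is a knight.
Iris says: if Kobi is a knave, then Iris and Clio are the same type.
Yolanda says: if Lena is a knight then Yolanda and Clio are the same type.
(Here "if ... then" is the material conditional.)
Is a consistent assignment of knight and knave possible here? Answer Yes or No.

Checking all 256 assignments, each has at least one speaker whose statement's truth value contradicts their type.

No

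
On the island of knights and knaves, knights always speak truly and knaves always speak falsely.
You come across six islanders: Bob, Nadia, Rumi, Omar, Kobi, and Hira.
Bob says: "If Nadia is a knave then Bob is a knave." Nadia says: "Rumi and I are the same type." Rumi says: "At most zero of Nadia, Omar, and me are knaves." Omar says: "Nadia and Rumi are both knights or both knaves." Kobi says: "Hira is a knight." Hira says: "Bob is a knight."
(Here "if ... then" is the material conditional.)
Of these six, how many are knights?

6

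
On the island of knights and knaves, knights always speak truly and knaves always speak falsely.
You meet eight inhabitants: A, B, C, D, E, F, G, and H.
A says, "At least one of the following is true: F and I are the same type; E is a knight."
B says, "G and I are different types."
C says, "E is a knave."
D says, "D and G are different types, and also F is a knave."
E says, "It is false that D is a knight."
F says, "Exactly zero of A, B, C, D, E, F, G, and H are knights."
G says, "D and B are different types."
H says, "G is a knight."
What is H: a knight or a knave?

H is a knave.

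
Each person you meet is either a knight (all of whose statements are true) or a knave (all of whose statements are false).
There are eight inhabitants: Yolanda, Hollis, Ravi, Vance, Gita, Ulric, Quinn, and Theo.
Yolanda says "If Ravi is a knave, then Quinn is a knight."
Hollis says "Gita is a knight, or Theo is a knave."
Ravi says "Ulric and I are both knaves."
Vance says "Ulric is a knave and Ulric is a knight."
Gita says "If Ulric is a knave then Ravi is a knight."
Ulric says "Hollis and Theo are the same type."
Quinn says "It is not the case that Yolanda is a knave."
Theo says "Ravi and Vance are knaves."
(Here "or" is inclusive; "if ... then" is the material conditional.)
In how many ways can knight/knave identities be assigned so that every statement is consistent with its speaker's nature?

2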